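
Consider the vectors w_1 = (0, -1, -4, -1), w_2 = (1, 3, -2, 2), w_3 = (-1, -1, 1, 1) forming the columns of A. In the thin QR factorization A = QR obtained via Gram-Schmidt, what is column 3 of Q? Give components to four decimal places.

e_1 = w_1/‖w_1‖ = (0, -1, -4, -1)/4.2426 = (0.0000, -0.2357, -0.9428, -0.2357).
r_{12} = e_1·w_2 = 0.7071.
u_2 = w_2 − 0.7071·e_1 = (1.0000, 3.1667, -1.3333, 2.1667).
‖u_2‖ = 4.1833, so e_2 = (0.2390, 0.7570, -0.3187, 0.5179).
r_{13} = e_1·w_3 = -0.9428; r_{23} = e_2·w_3 = -0.7968.
u_3 = w_3 + 0.9428·e_1 + 0.7968·e_2 = (-0.8095, -0.6190, -0.1429, 1.1905).
‖u_3‖ = 1.5736, so e_3 = (-0.5144, -0.3934, -0.0908, 0.7565).

e_3 = (-0.5144, -0.3934, -0.0908, 0.7565)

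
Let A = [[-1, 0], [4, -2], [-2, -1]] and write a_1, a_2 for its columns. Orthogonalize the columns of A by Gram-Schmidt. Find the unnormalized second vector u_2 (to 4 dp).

q_1 = a_1/‖a_1‖ = (-1, 4, -2)/4.5826 = (-0.2182, 0.8729, -0.4364).
r_{12} = q_1·a_2 = -1.3093.
u_2 = a_2 + 1.3093·q_1 = (-0.2857, -0.8571, -1.5714).

u_2 = (-0.2857, -0.8571, -1.5714)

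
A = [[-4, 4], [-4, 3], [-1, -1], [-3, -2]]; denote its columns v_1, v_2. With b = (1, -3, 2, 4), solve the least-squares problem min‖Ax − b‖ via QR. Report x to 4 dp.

v_1 = (-4, -4, -1, -3); ‖v_1‖ = 6.4807, so e_1 = (-0.6172, -0.6172, -0.1543, -0.4629).
e_1·v_2 = (-0.6172)·4 + (-0.6172)·3 + (-0.1543)·(-1) + (-0.4629)·(-2) = -3.2404.
u_2 = v_2 + 3.2404·e_1 = (2.0000, 1.0000, -1.5000, -3.5000).
‖u_2‖ = 4.4159, so e_2 = (0.4529, 0.2265, -0.3397, -0.7926).
Qᵀb = (-0.9258, -4.0762).
Back-substitute: x_2 = -4.0762/4.4159 = -0.9231.
x_1 = (-0.9258 + 3.2404·(-0.9231))/6.4807 = -0.6044.

x = (-0.6044, -0.9231)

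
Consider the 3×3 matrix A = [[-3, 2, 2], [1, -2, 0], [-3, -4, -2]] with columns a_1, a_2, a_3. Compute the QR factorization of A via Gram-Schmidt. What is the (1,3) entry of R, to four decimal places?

r_{13} = 0.0000

a_1 = (-3, 1, -3); ‖a_1‖ = 4.3589, so q_1 = (-0.6882, 0.2294, -0.6882).
r_{13} = q_1·a_3 = 0.0000.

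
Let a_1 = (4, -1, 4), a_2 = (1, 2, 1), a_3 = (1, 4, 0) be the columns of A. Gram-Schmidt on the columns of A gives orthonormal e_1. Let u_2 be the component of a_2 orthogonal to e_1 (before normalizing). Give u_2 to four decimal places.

u_2 = (0.2727, 2.1818, 0.2727)

a_1 = (4, -1, 4); ‖a_1‖ = 5.7446, so e_1 = (0.6963, -0.1741, 0.6963).
e_1·a_2 = 0.6963·1 + (-0.1741)·2 + 0.6963·1 = 1.0445.
u_2 = a_2 − 1.0445·e_1 = (0.2727, 2.1818, 0.2727).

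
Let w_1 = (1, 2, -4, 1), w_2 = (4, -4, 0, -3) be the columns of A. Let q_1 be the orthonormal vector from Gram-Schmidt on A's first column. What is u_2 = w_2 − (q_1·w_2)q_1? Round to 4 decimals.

u_2 = (4.3182, -3.3636, -1.2727, -2.6818)

w_1 = (1, 2, -4, 1); ‖w_1‖ = 4.6904, so q_1 = (0.2132, 0.4264, -0.8528, 0.2132).
q_1·w_2 = 0.2132·4 + 0.4264·(-4) + (-0.8528)·0 + 0.2132·(-3) = -1.4924.
u_2 = w_2 + 1.4924·q_1 = (4.3182, -3.3636, -1.2727, -2.6818).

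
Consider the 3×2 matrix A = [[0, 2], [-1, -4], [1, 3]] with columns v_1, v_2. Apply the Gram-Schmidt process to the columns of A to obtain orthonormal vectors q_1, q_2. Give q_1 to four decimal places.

v_1 = (0, -1, 1); ‖v_1‖ = 1.4142, so q_1 = (0.0000, -0.7071, 0.7071).

q_1 = (0.0000, -0.7071, 0.7071)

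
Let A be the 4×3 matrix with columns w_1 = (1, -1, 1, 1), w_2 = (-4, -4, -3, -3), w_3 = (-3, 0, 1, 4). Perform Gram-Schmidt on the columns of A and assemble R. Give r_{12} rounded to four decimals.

r_{12} = -3.0000

w_1 = (1, -1, 1, 1); ‖w_1‖ = 2.0000, so e_1 = (0.5000, -0.5000, 0.5000, 0.5000).
r_{12} = e_1·w_2 = -3.0000.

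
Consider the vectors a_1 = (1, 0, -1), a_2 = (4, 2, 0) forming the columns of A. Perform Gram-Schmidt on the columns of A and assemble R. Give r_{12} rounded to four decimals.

a_1 = (1, 0, -1); ‖a_1‖ = 1.4142, so q_1 = (0.7071, 0.0000, -0.7071).
r_{12} = q_1·a_2 = 2.8284.

r_{12} = 2.8284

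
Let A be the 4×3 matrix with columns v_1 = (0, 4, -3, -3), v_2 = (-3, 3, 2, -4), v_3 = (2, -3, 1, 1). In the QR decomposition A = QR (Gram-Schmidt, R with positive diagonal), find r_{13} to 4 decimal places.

r_{13} = -3.0870

v_1 = (0, 4, -3, -3); ‖v_1‖ = 5.8310, so e_1 = (0.0000, 0.6860, -0.5145, -0.5145).
r_{13} = e_1·v_3 = -3.0870.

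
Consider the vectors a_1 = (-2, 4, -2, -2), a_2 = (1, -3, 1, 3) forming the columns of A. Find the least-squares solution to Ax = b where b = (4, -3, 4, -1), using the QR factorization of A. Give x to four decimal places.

a_1 = (-2, 4, -2, -2); ‖a_1‖ = 5.2915, so e_1 = (-0.3780, 0.7559, -0.3780, -0.3780).
e_1·a_2 = (-0.3780)·1 + 0.7559·(-3) + (-0.3780)·1 + (-0.3780)·3 = -4.1576.
u_2 = a_2 + 4.1576·e_1 = (-0.5714, 0.1429, -0.5714, 1.4286).
‖u_2‖ = 1.6475, so e_2 = (-0.3468, 0.0867, -0.3468, 0.8671).
Qᵀb = (-4.9135, -3.9020).
Back-substitute: x_2 = -3.9020/1.6475 = -2.3684.
x_1 = (-4.9135 + 4.1576·(-2.3684))/5.2915 = -2.7895.

x = (-2.7895, -2.3684)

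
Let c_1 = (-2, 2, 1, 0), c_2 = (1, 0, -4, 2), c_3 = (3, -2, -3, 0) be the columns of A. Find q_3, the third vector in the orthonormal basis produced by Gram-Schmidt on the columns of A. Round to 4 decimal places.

q_3 = (0.2533, 0.4222, -0.3378, -0.8022)

q_1 = c_1/‖c_1‖ = (-2, 2, 1, 0)/3.0000 = (-0.6667, 0.6667, 0.3333, 0.0000).
r_{12} = q_1·c_2 = -2.0000.
u_2 = c_2 + 2.0000·q_1 = (-0.3333, 1.3333, -3.3333, 2.0000).
‖u_2‖ = 4.1231, so q_2 = (-0.0808, 0.3234, -0.8085, 0.4851).
r_{13} = q_1·c_3 = -4.3333; r_{23} = q_2·c_3 = 1.5361.
u_3 = c_3 + 4.3333·q_1 − 1.5361·q_2 = (0.2353, 0.3922, -0.3137, -0.7451).
‖u_3‖ = 0.9288, so q_3 = (0.2533, 0.4222, -0.3378, -0.8022).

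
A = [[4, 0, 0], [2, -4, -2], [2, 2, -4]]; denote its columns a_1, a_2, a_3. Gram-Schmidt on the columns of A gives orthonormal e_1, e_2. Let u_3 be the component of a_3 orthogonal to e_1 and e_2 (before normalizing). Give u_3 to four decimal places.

e_1 = a_1/‖a_1‖ = (4, 2, 2)/4.8990 = (0.8165, 0.4082, 0.4082).
r_{12} = e_1·a_2 = -0.8165.
u_2 = a_2 + 0.8165·e_1 = (0.6667, -3.6667, 2.3333).
‖u_2‖ = 4.3970, so e_2 = (0.1516, -0.8339, 0.5307).
r_{13} = e_1·a_3 = -2.4495; r_{23} = e_2·a_3 = -0.4549.
u_3 = a_3 + 2.4495·e_1 + 0.4549·e_2 = (2.0690, -1.3793, -2.7586).

u_3 = (2.0690, -1.3793, -2.7586)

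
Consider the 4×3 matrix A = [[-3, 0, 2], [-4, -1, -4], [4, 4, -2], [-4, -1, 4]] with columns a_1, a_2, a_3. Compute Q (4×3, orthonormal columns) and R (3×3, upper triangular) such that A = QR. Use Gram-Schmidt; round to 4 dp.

Q = [[-0.3974, 0.4496, 0.2667], [-0.5298, 0.2435, -0.8000], [0.5298, 0.8242, -0.0667], [-0.5298, 0.2435, 0.5333]], R = [[7.5498, 3.1789, -1.8543], [0.0000, 2.8098, -0.7493], [0.0000, 0.0000, 6.0000]]

q_1 = a_1/‖a_1‖ = (-3, -4, 4, -4)/7.5498 = (-0.3974, -0.5298, 0.5298, -0.5298).
r_{12} = q_1·a_2 = 3.1789.
u_2 = a_2 − 3.1789·q_1 = (1.2632, 0.6842, 2.3158, 0.6842).
‖u_2‖ = 2.8098, so q_2 = (0.4496, 0.2435, 0.8242, 0.2435).
r_{13} = q_1·a_3 = -1.8543; r_{23} = q_2·a_3 = -0.7493.
u_3 = a_3 + 1.8543·q_1 + 0.7493·q_2 = (1.6000, -4.8000, -0.4000, 3.2000).
‖u_3‖ = 6.0000, so q_3 = (0.2667, -0.8000, -0.0667, 0.5333).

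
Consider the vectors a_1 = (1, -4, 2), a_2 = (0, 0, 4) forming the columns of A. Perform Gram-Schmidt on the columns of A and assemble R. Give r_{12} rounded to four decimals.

a_1 = (1, -4, 2); ‖a_1‖ = 4.5826, so q_1 = (0.2182, -0.8729, 0.4364).
r_{12} = q_1·a_2 = 1.7457.

r_{12} = 1.7457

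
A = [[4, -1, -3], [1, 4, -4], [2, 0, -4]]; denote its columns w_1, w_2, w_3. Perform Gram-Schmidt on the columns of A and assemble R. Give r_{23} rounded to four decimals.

r_{23} = -3.1530

q_1 = w_1/‖w_1‖ = (4, 1, 2)/4.5826 = (0.8729, 0.2182, 0.4364).
r_{12} = q_1·w_2 = 0.0000.
u_2 = w_2 + 0.0000·q_1 = (-1.0000, 4.0000, 0.0000).
‖u_2‖ = 4.1231, so q_2 = (-0.2425, 0.9701, 0.0000).
r_{23} = q_2·w_3 = -3.1530.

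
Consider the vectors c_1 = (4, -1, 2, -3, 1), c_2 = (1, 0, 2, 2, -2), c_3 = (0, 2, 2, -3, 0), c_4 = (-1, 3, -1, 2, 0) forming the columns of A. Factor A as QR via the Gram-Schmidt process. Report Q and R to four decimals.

Q = [[0.7184, 0.2774, -0.3539, 0.4639], [-0.1796, 0.0000, 0.6585, 0.7237], [0.3592, 0.5547, 0.4468, -0.2394], [-0.5388, 0.5547, -0.4552, 0.3229], [0.1796, -0.5547, -0.1853, 0.3155]], R = [[5.5678, 0.0000, 1.9757, -2.6941], [0.0000, 3.6056, -0.5547, 0.2774], [0.0000, 0.0000, 3.5762, 0.9721], [0.0000, 0.0000, 0.0000, 2.5923]]

c_1 = (4, -1, 2, -3, 1); ‖c_1‖ = 5.5678, so e_1 = (0.7184, -0.1796, 0.3592, -0.5388, 0.1796).
e_1·c_2 = 0.7184·1 + (-0.1796)·0 + 0.3592·2 + (-0.5388)·2 + 0.1796·(-2) = 0.0000.
u_2 = c_2 − 0.0000·e_1 = (1.0000, 0.0000, 2.0000, 2.0000, -2.0000).
‖u_2‖ = 3.6056, so e_2 = (0.2774, 0.0000, 0.5547, 0.5547, -0.5547).
e_1·c_3 = 0.7184·0 + (-0.1796)·2 + 0.3592·2 + (-0.5388)·(-3) + 0.1796·0 = 1.9757; e_2·c_3 = 0.2774·0 + 0.0000·2 + 0.5547·2 + 0.5547·(-3) + (-0.5547)·0 = -0.5547.
u_3 = c_3 − 1.9757·e_1 + 0.5547·e_2 = (-1.2655, 2.3548, 1.5980, -1.6278, -0.6625).
‖u_3‖ = 3.5762, so e_3 = (-0.3539, 0.6585, 0.4468, -0.4552, -0.1853).
e_1·c_4 = 0.7184·(-1) + (-0.1796)·3 + 0.3592·(-1) + (-0.5388)·2 + 0.1796·0 = -2.6941; e_2·c_4 = 0.2774·(-1) + 0.0000·3 + 0.5547·(-1) + 0.5547·2 + (-0.5547)·0 = 0.2774; e_3·c_4 = (-0.3539)·(-1) + 0.6585·3 + 0.4468·(-1) + (-0.4552)·2 + (-0.1853)·0 = 0.9721.
u_4 = c_4 + 2.6941·e_1 − 0.2774·e_2 − 0.9721·e_3 = (1.2026, 1.8760, -0.6205, 0.8370, 0.8178).
‖u_4‖ = 2.5923, so e_4 = (0.4639, 0.7237, -0.2394, 0.3229, 0.3155).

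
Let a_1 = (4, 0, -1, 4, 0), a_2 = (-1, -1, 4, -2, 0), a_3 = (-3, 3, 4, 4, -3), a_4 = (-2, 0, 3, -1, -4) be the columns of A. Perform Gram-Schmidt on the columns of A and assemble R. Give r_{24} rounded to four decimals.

r_{24} = 2.3125

a_1 = (4, 0, -1, 4, 0); ‖a_1‖ = 5.7446, so q_1 = (0.6963, 0.0000, -0.1741, 0.6963, 0.0000).
q_1·a_2 = 0.6963·(-1) + 0.0000·(-1) + (-0.1741)·4 + 0.6963·(-2) + 0.0000·0 = -2.7852.
u_2 = a_2 + 2.7852·q_1 = (0.9394, -1.0000, 3.5152, -0.0606, 0.0000).
‖u_2‖ = 3.7739, so q_2 = (0.2489, -0.2650, 0.9314, -0.0161, 0.0000).
r_{24} = q_2·a_4 = 2.3125.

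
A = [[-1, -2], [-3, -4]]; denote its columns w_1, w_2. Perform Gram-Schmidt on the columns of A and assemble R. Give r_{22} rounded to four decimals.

r_{22} = 0.6325

w_1 = (-1, -3); ‖w_1‖ = 3.1623, so e_1 = (-0.3162, -0.9487).
e_1·w_2 = (-0.3162)·(-2) + (-0.9487)·(-4) = 4.4272.
u_2 = w_2 − 4.4272·e_1 = (-0.6000, 0.2000).
r_{22} = ‖u_2‖ = 0.6325.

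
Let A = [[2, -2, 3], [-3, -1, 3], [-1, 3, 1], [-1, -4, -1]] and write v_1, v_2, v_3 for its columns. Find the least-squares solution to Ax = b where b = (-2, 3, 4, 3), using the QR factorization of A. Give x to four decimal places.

x = (-1.3326, 0.0336, 0.0035)

v_1 = (2, -3, -1, -1); ‖v_1‖ = 3.8730, so e_1 = (0.5164, -0.7746, -0.2582, -0.2582).
e_1·v_2 = 0.5164·(-2) + (-0.7746)·(-1) + (-0.2582)·3 + (-0.2582)·(-4) = 0.0000.
u_2 = v_2 + 0.0000·e_1 = (-2.0000, -1.0000, 3.0000, -4.0000).
‖u_2‖ = 5.4772, so e_2 = (-0.3651, -0.1826, 0.5477, -0.7303).
e_1·v_3 = 0.5164·3 + (-0.7746)·3 + (-0.2582)·1 + (-0.2582)·(-1) = -0.7746; e_2·v_3 = (-0.3651)·3 + (-0.1826)·3 + 0.5477·1 + (-0.7303)·(-1) = -0.3651.
u_3 = v_3 + 0.7746·e_1 + 0.3651·e_2 = (3.2667, 2.3333, 1.0000, -1.4667).
‖u_3‖ = 4.3894, so e_3 = (0.7442, 0.5316, 0.2278, -0.3341).
Qᵀb = (-5.1640, 0.1826, 0.0152).
Back-substitute: x_3 = 0.0152/4.3894 = 0.0035.
x_2 = (0.1826 + 0.3651·0.0035)/5.4772 = 0.0336.
x_1 = (-5.1640 + 0.0000·0.0336 + 0.7746·0.0035)/3.8730 = -1.3326.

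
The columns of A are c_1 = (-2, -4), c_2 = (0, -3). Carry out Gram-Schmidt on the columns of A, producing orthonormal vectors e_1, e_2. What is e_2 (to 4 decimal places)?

e_1 = c_1/‖c_1‖ = (-2, -4)/4.4721 = (-0.4472, -0.8944).
r_{12} = e_1·c_2 = 2.6833.
u_2 = c_2 − 2.6833·e_1 = (1.2000, -0.6000).
‖u_2‖ = 1.3416, so e_2 = (0.8944, -0.4472).

e_2 = (0.8944, -0.4472)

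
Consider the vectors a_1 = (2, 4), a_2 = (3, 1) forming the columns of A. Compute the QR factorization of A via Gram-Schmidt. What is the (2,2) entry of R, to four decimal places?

r_{22} = 2.2361

a_1 = (2, 4); ‖a_1‖ = 4.4721, so e_1 = (0.4472, 0.8944).
e_1·a_2 = 0.4472·3 + 0.8944·1 = 2.2361.
u_2 = a_2 − 2.2361·e_1 = (2.0000, -1.0000).
r_{22} = ‖u_2‖ = 2.2361.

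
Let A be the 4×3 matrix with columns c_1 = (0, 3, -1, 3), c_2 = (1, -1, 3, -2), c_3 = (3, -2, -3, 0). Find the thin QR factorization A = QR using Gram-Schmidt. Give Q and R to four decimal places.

e_1 = c_1/‖c_1‖ = (0, 3, -1, 3)/4.3589 = (0.0000, 0.6882, -0.2294, 0.6882).
r_{12} = e_1·c_2 = -2.7530.
u_2 = c_2 + 2.7530·e_1 = (1.0000, 0.8947, 2.3684, -0.1053).
‖u_2‖ = 2.7242, so e_2 = (0.3671, 0.3284, 0.8694, -0.0386).
r_{13} = e_1·c_3 = -0.6882; r_{23} = e_2·c_3 = -2.1639.
u_3 = c_3 + 0.6882·e_1 + 2.1639·e_2 = (3.7943, -0.8156, -1.2766, 0.3901).
‖u_3‖ = 4.1041, so e_3 = (0.9245, -0.1987, -0.3111, 0.0950).

Q = [[0.0000, 0.3671, 0.9245], [0.6882, 0.3284, -0.1987], [-0.2294, 0.8694, -0.3111], [0.6882, -0.0386, 0.0950]], R = [[4.3589, -2.7530, -0.6882], [0.0000, 2.7242, -2.1639], [0.0000, 0.0000, 4.1041]]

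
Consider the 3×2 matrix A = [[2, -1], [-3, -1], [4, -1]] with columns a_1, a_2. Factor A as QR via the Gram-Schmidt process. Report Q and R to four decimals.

Q = [[0.3714, -0.4836], [-0.5571, -0.7990], [0.7428, -0.3574]], R = [[5.3852, -0.5571], [0.0000, 1.6400]]

a_1 = (2, -3, 4); ‖a_1‖ = 5.3852, so e_1 = (0.3714, -0.5571, 0.7428).
e_1·a_2 = 0.3714·(-1) + (-0.5571)·(-1) + 0.7428·(-1) = -0.5571.
u_2 = a_2 + 0.5571·e_1 = (-0.7931, -1.3103, -0.5862).
‖u_2‖ = 1.6400, so e_2 = (-0.4836, -0.7990, -0.3574).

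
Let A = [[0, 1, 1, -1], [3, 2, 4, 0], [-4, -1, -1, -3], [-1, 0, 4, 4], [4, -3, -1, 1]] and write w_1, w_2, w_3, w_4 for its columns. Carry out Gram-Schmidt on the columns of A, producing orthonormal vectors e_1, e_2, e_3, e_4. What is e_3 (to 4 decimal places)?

w_1 = (0, 3, -4, -1, 4); ‖w_1‖ = 6.4807, so e_1 = (0.0000, 0.4629, -0.6172, -0.1543, 0.6172).
e_1·w_2 = 0.0000·1 + 0.4629·2 + (-0.6172)·(-1) + (-0.1543)·0 + 0.6172·(-3) = -0.3086.
u_2 = w_2 + 0.3086·e_1 = (1.0000, 2.1429, -1.1905, -0.0476, -2.8095).
‖u_2‖ = 3.8607, so e_2 = (0.2590, 0.5550, -0.3084, -0.0123, -0.7277).
e_1·w_3 = 0.0000·1 + 0.4629·4 + (-0.6172)·(-1) + (-0.1543)·4 + 0.6172·(-1) = 1.2344; e_2·w_3 = 0.2590·1 + 0.5550·4 + (-0.3084)·(-1) + (-0.0123)·4 + (-0.7277)·(-1) = 3.4660.
u_3 = w_3 − 1.2344·e_1 − 3.4660·e_2 = (0.1022, 1.5048, 0.8307, 4.2332, 0.7604).
‖u_3‖ = 4.6328, so e_3 = (0.0221, 0.3248, 0.1793, 0.9137, 0.1641).

e_3 = (0.0221, 0.3248, 0.1793, 0.9137, 0.1641)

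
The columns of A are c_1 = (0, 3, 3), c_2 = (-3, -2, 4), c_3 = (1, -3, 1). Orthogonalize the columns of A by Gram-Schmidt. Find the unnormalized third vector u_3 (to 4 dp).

c_1 = (0, 3, 3); ‖c_1‖ = 4.2426, so q_1 = (0.0000, 0.7071, 0.7071).
q_1·c_2 = 0.0000·(-3) + 0.7071·(-2) + 0.7071·4 = 1.4142.
u_2 = c_2 − 1.4142·q_1 = (-3.0000, -3.0000, 3.0000).
‖u_2‖ = 5.1962, so q_2 = (-0.5774, -0.5774, 0.5774).
q_1·c_3 = 0.0000·1 + 0.7071·(-3) + 0.7071·1 = -1.4142; q_2·c_3 = (-0.5774)·1 + (-0.5774)·(-3) + 0.5774·1 = 1.7321.
u_3 = c_3 + 1.4142·q_1 − 1.7321·q_2 = (2.0000, -1.0000, 1.0000).

u_3 = (2.0000, -1.0000, 1.0000)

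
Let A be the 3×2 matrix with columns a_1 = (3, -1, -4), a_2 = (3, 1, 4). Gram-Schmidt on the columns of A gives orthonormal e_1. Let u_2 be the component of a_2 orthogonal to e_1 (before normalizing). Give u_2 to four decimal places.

a_1 = (3, -1, -4); ‖a_1‖ = 5.0990, so e_1 = (0.5883, -0.1961, -0.7845).
e_1·a_2 = 0.5883·3 + (-0.1961)·1 + (-0.7845)·4 = -1.5689.
u_2 = a_2 + 1.5689·e_1 = (3.9231, 0.6923, 2.7692).

u_2 = (3.9231, 0.6923, 2.7692)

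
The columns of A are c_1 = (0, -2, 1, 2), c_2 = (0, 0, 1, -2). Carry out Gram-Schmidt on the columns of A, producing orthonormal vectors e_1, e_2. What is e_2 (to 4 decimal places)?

e_2 = (0.0000, -0.3333, 0.6667, -0.6667)

c_1 = (0, -2, 1, 2); ‖c_1‖ = 3.0000, so e_1 = (0.0000, -0.6667, 0.3333, 0.6667).
e_1·c_2 = 0.0000·0 + (-0.6667)·0 + 0.3333·1 + 0.6667·(-2) = -1.0000.
u_2 = c_2 + 1.0000·e_1 = (0.0000, -0.6667, 1.3333, -1.3333).
‖u_2‖ = 2.0000, so e_2 = (0.0000, -0.3333, 0.6667, -0.6667).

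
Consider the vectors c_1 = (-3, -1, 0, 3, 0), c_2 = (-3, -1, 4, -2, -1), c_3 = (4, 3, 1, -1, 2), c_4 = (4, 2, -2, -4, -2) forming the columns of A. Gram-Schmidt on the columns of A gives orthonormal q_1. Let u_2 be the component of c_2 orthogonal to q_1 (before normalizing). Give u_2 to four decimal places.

c_1 = (-3, -1, 0, 3, 0); ‖c_1‖ = 4.3589, so q_1 = (-0.6882, -0.2294, 0.0000, 0.6882, 0.0000).
q_1·c_2 = (-0.6882)·(-3) + (-0.2294)·(-1) + 0.0000·4 + 0.6882·(-2) + 0.0000·(-1) = 0.9177.
u_2 = c_2 − 0.9177·q_1 = (-2.3684, -0.7895, 4.0000, -2.6316, -1.0000).

u_2 = (-2.3684, -0.7895, 4.0000, -2.6316, -1.0000)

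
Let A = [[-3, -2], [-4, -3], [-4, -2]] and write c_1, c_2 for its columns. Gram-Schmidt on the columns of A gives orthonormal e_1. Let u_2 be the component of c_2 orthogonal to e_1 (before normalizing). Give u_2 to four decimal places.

e_1 = c_1/‖c_1‖ = (-3, -4, -4)/6.4031 = (-0.4685, -0.6247, -0.6247).
r_{12} = e_1·c_2 = 4.0605.
u_2 = c_2 − 4.0605·e_1 = (-0.0976, -0.4634, 0.5366).

u_2 = (-0.0976, -0.4634, 0.5366)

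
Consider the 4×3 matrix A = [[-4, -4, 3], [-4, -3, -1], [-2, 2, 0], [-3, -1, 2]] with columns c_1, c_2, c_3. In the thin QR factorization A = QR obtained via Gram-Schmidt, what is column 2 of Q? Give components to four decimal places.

c_1 = (-4, -4, -2, -3); ‖c_1‖ = 6.7082, so e_1 = (-0.5963, -0.5963, -0.2981, -0.4472).
e_1·c_2 = (-0.5963)·(-4) + (-0.5963)·(-3) + (-0.2981)·2 + (-0.4472)·(-1) = 4.0249.
u_2 = c_2 − 4.0249·e_1 = (-1.6000, -0.6000, 3.2000, 0.8000).
‖u_2‖ = 3.7148, so e_2 = (-0.4307, -0.1615, 0.8614, 0.2154).

e_2 = (-0.4307, -0.1615, 0.8614, 0.2154)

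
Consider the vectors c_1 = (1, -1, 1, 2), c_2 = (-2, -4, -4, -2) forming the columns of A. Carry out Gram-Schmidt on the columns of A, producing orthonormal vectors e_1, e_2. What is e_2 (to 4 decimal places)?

e_1 = c_1/‖c_1‖ = (1, -1, 1, 2)/2.6458 = (0.3780, -0.3780, 0.3780, 0.7559).
r_{12} = e_1·c_2 = -2.2678.
u_2 = c_2 + 2.2678·e_1 = (-1.1429, -4.8571, -3.1429, -0.2857).
‖u_2‖ = 5.9040, so e_2 = (-0.1936, -0.8227, -0.5323, -0.0484).

e_2 = (-0.1936, -0.8227, -0.5323, -0.0484)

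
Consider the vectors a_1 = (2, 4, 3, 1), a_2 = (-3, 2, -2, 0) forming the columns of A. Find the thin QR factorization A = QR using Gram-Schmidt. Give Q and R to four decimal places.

a_1 = (2, 4, 3, 1); ‖a_1‖ = 5.4772, so e_1 = (0.3651, 0.7303, 0.5477, 0.1826).
e_1·a_2 = 0.3651·(-3) + 0.7303·2 + 0.5477·(-2) + 0.1826·0 = -0.7303.
u_2 = a_2 + 0.7303·e_1 = (-2.7333, 2.5333, -1.6000, 0.1333).
‖u_2‖ = 4.0579, so e_2 = (-0.6736, 0.6243, -0.3943, 0.0329).

Q = [[0.3651, -0.6736], [0.7303, 0.6243], [0.5477, -0.3943], [0.1826, 0.0329]], R = [[5.4772, -0.7303], [0.0000, 4.0579]]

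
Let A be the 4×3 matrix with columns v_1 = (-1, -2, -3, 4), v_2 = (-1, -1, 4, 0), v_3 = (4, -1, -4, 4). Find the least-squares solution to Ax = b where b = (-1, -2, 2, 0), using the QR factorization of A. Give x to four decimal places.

x = (0.2225, 0.6472, -0.0712)

v_1 = (-1, -2, -3, 4); ‖v_1‖ = 5.4772, so q_1 = (-0.1826, -0.3651, -0.5477, 0.7303).
q_1·v_2 = (-0.1826)·(-1) + (-0.3651)·(-1) + (-0.5477)·4 + 0.7303·0 = -1.6432.
u_2 = v_2 + 1.6432·q_1 = (-1.3000, -1.6000, 3.1000, 1.2000).
‖u_2‖ = 3.9115, so q_2 = (-0.3324, -0.4090, 0.7925, 0.3068).
q_1·v_3 = (-0.1826)·4 + (-0.3651)·(-1) + (-0.5477)·(-4) + 0.7303·4 = 4.7469; q_2·v_3 = (-0.3324)·4 + (-0.4090)·(-1) + 0.7925·(-4) + 0.3068·4 = -2.8633.
u_3 = v_3 − 4.7469·q_1 + 2.8633·q_2 = (3.9150, -0.4379, 0.8693, 1.4118).
‖u_3‖ = 4.2741, so q_3 = (0.9160, -0.1025, 0.2034, 0.3303).
Qᵀb = (-0.1826, 2.7355, -0.3043).
Back-substitute: x_3 = -0.3043/4.2741 = -0.0712.
x_2 = (2.7355 + 2.8633·(-0.0712))/3.9115 = 0.6472.
x_1 = (-0.1826 + 1.6432·0.6472 − 4.7469·(-0.0712))/5.4772 = 0.2225.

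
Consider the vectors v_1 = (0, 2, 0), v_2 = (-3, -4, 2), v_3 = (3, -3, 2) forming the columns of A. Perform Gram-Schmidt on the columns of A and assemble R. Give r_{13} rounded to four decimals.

r_{13} = -3.0000

v_1 = (0, 2, 0); ‖v_1‖ = 2.0000, so e_1 = (0.0000, 1.0000, 0.0000).
r_{13} = e_1·v_3 = -3.0000.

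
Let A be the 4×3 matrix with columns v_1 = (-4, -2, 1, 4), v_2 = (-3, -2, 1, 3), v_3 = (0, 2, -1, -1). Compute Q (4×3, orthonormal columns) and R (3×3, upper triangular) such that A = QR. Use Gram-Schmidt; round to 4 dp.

v_1 = (-4, -2, 1, 4); ‖v_1‖ = 6.0828, so e_1 = (-0.6576, -0.3288, 0.1644, 0.6576).
e_1·v_2 = (-0.6576)·(-3) + (-0.3288)·(-2) + 0.1644·1 + 0.6576·3 = 4.7676.
u_2 = v_2 − 4.7676·e_1 = (0.1351, -0.4324, 0.2162, -0.1351).
‖u_2‖ = 0.5199, so e_2 = (0.2599, -0.8318, 0.4159, -0.2599).
e_1·v_3 = (-0.6576)·0 + (-0.3288)·2 + 0.1644·(-1) + 0.6576·(-1) = -1.4796; e_2·v_3 = 0.2599·0 + (-0.8318)·2 + 0.4159·(-1) + (-0.2599)·(-1) = -1.8196.
u_3 = v_3 + 1.4796·e_1 + 1.8196·e_2 = (-0.5000, 0.0000, 0.0000, -0.5000).
‖u_3‖ = 0.7071, so e_3 = (-0.7071, 0.0000, 0.0000, -0.7071).

Q = [[-0.6576, 0.2599, -0.7071], [-0.3288, -0.8318, 0.0000], [0.1644, 0.4159, 0.0000], [0.6576, -0.2599, -0.7071]], R = [[6.0828, 4.7676, -1.4796], [0.0000, 0.5199, -1.8196], [0.0000, 0.0000, 0.7071]]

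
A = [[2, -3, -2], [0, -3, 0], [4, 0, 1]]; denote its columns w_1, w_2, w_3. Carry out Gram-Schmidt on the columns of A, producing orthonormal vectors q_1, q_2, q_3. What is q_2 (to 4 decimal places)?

q_2 = (-0.5963, -0.7454, 0.2981)

w_1 = (2, 0, 4); ‖w_1‖ = 4.4721, so q_1 = (0.4472, 0.0000, 0.8944).
q_1·w_2 = 0.4472·(-3) + 0.0000·(-3) + 0.8944·0 = -1.3416.
u_2 = w_2 + 1.3416·q_1 = (-2.4000, -3.0000, 1.2000).
‖u_2‖ = 4.0249, so q_2 = (-0.5963, -0.7454, 0.2981).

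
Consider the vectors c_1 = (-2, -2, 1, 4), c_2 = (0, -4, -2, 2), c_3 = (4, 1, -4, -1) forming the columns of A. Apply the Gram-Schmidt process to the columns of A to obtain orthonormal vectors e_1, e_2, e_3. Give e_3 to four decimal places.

c_1 = (-2, -2, 1, 4); ‖c_1‖ = 5.0000, so e_1 = (-0.4000, -0.4000, 0.2000, 0.8000).
e_1·c_2 = (-0.4000)·0 + (-0.4000)·(-4) + 0.2000·(-2) + 0.8000·2 = 2.8000.
u_2 = c_2 − 2.8000·e_1 = (1.1200, -2.8800, -2.5600, -0.2400).
‖u_2‖ = 4.0200, so e_2 = (0.2786, -0.7164, -0.6368, -0.0597).
e_1·c_3 = (-0.4000)·4 + (-0.4000)·1 + 0.2000·(-4) + 0.8000·(-1) = -3.6000; e_2·c_3 = 0.2786·4 + (-0.7164)·1 + (-0.6368)·(-4) + (-0.0597)·(-1) = 3.0050.
u_3 = c_3 + 3.6000·e_1 − 3.0050·e_2 = (1.7228, 1.7129, -1.3663, 2.0594).
‖u_3‖ = 3.4655, so e_3 = (0.4971, 0.4943, -0.3943, 0.5943).

e_3 = (0.4971, 0.4943, -0.3943, 0.5943)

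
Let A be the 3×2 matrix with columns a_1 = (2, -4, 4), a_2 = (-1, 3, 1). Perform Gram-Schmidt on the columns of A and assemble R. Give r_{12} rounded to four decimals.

a_1 = (2, -4, 4); ‖a_1‖ = 6.0000, so e_1 = (0.3333, -0.6667, 0.6667).
r_{12} = e_1·a_2 = -1.6667.

r_{12} = -1.6667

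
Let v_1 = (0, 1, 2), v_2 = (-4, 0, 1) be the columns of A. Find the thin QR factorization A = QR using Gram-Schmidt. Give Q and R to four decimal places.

Q = [[0.0000, -0.9938], [0.4472, -0.0994], [0.8944, 0.0497]], R = [[2.2361, 0.8944], [0.0000, 4.0249]]

v_1 = (0, 1, 2); ‖v_1‖ = 2.2361, so e_1 = (0.0000, 0.4472, 0.8944).
e_1·v_2 = 0.0000·(-4) + 0.4472·0 + 0.8944·1 = 0.8944.
u_2 = v_2 − 0.8944·e_1 = (-4.0000, -0.4000, 0.2000).
‖u_2‖ = 4.0249, so e_2 = (-0.9938, -0.0994, 0.0497).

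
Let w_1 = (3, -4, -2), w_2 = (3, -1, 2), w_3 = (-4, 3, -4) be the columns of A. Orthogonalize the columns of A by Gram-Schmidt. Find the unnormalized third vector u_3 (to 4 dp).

u_3 = (0.9846, 1.1815, -0.8862)

e_1 = w_1/‖w_1‖ = (3, -4, -2)/5.3852 = (0.5571, -0.7428, -0.3714).
r_{12} = e_1·w_2 = 1.6713.
u_2 = w_2 − 1.6713·e_1 = (2.0690, 0.2414, 2.6207).
‖u_2‖ = 3.3477, so e_2 = (0.6180, 0.0721, 0.7828).
r_{13} = e_1·w_3 = -2.9711; r_{23} = e_2·w_3 = -5.3872.
u_3 = w_3 + 2.9711·e_1 + 5.3872·e_2 = (0.9846, 1.1815, -0.8862).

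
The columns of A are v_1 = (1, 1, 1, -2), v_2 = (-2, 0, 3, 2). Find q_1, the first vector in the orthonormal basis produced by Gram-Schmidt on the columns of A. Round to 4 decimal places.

q_1 = (0.3780, 0.3780, 0.3780, -0.7559)

q_1 = v_1/‖v_1‖ = (1, 1, 1, -2)/2.6458 = (0.3780, 0.3780, 0.3780, -0.7559).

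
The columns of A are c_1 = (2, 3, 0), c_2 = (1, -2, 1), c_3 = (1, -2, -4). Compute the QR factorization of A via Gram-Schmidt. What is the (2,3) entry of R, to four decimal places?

r_{23} = -0.1057

c_1 = (2, 3, 0); ‖c_1‖ = 3.6056, so e_1 = (0.5547, 0.8321, 0.0000).
e_1·c_2 = 0.5547·1 + 0.8321·(-2) + 0.0000·1 = -1.1094.
u_2 = c_2 + 1.1094·e_1 = (1.6154, -1.0769, 1.0000).
‖u_2‖ = 2.1839, so e_2 = (0.7397, -0.4931, 0.4579).
r_{23} = e_2·c_3 = -0.1057.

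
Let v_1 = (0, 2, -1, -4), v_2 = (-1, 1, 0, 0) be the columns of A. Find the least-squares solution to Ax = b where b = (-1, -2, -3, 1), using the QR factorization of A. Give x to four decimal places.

x = (-0.2105, -0.2895)

v_1 = (0, 2, -1, -4); ‖v_1‖ = 4.5826, so q_1 = (0.0000, 0.4364, -0.2182, -0.8729).
q_1·v_2 = 0.0000·(-1) + 0.4364·1 + (-0.2182)·0 + (-0.8729)·0 = 0.4364.
u_2 = v_2 − 0.4364·q_1 = (-1.0000, 0.8095, 0.0952, 0.3810).
‖u_2‖ = 1.3452, so q_2 = (-0.7434, 0.6018, 0.0708, 0.2832).
Qᵀb = (-1.0911, -0.3894).
Back-substitute: x_2 = -0.3894/1.3452 = -0.2895.
x_1 = (-1.0911 − 0.4364·(-0.2895))/4.5826 = -0.2105.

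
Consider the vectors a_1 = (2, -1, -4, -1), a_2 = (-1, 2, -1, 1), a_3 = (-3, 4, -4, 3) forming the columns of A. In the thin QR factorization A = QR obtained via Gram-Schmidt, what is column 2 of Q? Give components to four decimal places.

a_1 = (2, -1, -4, -1); ‖a_1‖ = 4.6904, so q_1 = (0.4264, -0.2132, -0.8528, -0.2132).
q_1·a_2 = 0.4264·(-1) + (-0.2132)·2 + (-0.8528)·(-1) + (-0.2132)·1 = -0.2132.
u_2 = a_2 + 0.2132·q_1 = (-0.9091, 1.9545, -1.1818, 0.9545).
‖u_2‖ = 2.6371, so q_2 = (-0.3447, 0.7412, -0.4481, 0.3620).

q_2 = (-0.3447, 0.7412, -0.4481, 0.3620)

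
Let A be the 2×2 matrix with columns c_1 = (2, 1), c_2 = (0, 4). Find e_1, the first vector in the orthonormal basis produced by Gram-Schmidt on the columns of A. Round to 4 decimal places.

e_1 = (0.8944, 0.4472)

c_1 = (2, 1); ‖c_1‖ = 2.2361, so e_1 = (0.8944, 0.4472).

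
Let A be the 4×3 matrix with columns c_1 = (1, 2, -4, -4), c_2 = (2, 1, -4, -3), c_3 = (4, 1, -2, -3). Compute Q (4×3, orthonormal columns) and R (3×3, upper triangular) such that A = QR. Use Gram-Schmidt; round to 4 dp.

Q = [[0.1644, 0.7446, 0.6242], [0.3288, -0.4786, 0.2754], [-0.6576, -0.3546, 0.6426], [-0.6576, 0.3014, -0.3488]], R = [[6.0828, 5.2608, 4.2744], [0.0000, 1.5246, 2.3046], [0.0000, 0.0000, 2.5335]]

c_1 = (1, 2, -4, -4); ‖c_1‖ = 6.0828, so e_1 = (0.1644, 0.3288, -0.6576, -0.6576).
e_1·c_2 = 0.1644·2 + 0.3288·1 + (-0.6576)·(-4) + (-0.6576)·(-3) = 5.2608.
u_2 = c_2 − 5.2608·e_1 = (1.1351, -0.7297, -0.5405, 0.4595).
‖u_2‖ = 1.5246, so e_2 = (0.7446, -0.4786, -0.3546, 0.3014).
e_1·c_3 = 0.1644·4 + 0.3288·1 + (-0.6576)·(-2) + (-0.6576)·(-3) = 4.2744; e_2·c_3 = 0.7446·4 + (-0.4786)·1 + (-0.3546)·(-2) + 0.3014·(-3) = 2.3046.
u_3 = c_3 − 4.2744·e_1 − 2.3046·e_2 = (1.5814, 0.6977, 1.6279, -0.8837).
‖u_3‖ = 2.5335, so e_3 = (0.6242, 0.2754, 0.6426, -0.3488).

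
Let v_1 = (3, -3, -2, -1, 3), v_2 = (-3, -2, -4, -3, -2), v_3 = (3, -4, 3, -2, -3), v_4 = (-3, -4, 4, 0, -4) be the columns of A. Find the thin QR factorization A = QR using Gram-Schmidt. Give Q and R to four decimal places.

v_1 = (3, -3, -2, -1, 3); ‖v_1‖ = 5.6569, so e_1 = (0.5303, -0.5303, -0.3536, -0.1768, 0.5303).
e_1·v_2 = 0.5303·(-3) + (-0.5303)·(-2) + (-0.3536)·(-4) + (-0.1768)·(-3) + 0.5303·(-2) = 0.3536.
u_2 = v_2 − 0.3536·e_1 = (-3.1875, -1.8125, -3.8750, -2.9375, -2.1875).
‖u_2‖ = 6.4711, so e_2 = (-0.4926, -0.2801, -0.5988, -0.4539, -0.3380).
e_1·v_3 = 0.5303·3 + (-0.5303)·(-4) + (-0.3536)·3 + (-0.1768)·(-2) + 0.5303·(-3) = 1.4142; e_2·v_3 = (-0.4926)·3 + (-0.2801)·(-4) + (-0.5988)·3 + (-0.4539)·(-2) + (-0.3380)·(-3) = -0.2318.
u_3 = v_3 − 1.4142·e_1 + 0.2318·e_2 = (2.1358, -3.3149, 3.3612, -1.8552, -3.8284).
‖u_3‖ = 6.7042, so e_3 = (0.3186, -0.4945, 0.5014, -0.2767, -0.5710).
e_1·v_4 = 0.5303·(-3) + (-0.5303)·(-4) + (-0.3536)·4 + (-0.1768)·0 + 0.5303·(-4) = -3.0052; e_2·v_4 = (-0.4926)·(-3) + (-0.2801)·(-4) + (-0.5988)·4 + (-0.4539)·0 + (-0.3380)·(-4) = 1.5550; e_3·v_4 = 0.3186·(-3) + (-0.4945)·(-4) + 0.5014·4 + (-0.2767)·0 + (-0.5710)·(-4) = 5.3117.
u_4 = v_4 + 3.0052·e_1 − 1.5550·e_2 − 5.3117·e_3 = (-2.3325, -2.5318, 1.2056, 1.6445, 1.1526).
‖u_4‖ = 4.1638, so e_4 = (-0.5602, -0.6081, 0.2895, 0.3950, 0.2768).

Q = [[0.5303, -0.4926, 0.3186, -0.5602], [-0.5303, -0.2801, -0.4945, -0.6081], [-0.3536, -0.5988, 0.5014, 0.2895], [-0.1768, -0.4539, -0.2767, 0.3950], [0.5303, -0.3380, -0.5710, 0.2768]], R = [[5.6569, 0.3536, 1.4142, -3.0052], [0.0000, 6.4711, -0.2318, 1.5550], [0.0000, 0.0000, 6.7042, 5.3117], [0.0000, 0.0000, 0.0000, 4.1638]]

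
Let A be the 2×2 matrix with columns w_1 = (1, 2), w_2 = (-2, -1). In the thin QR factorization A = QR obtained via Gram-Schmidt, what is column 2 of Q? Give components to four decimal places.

e_2 = (-0.8944, 0.4472)

w_1 = (1, 2); ‖w_1‖ = 2.2361, so e_1 = (0.4472, 0.8944).
e_1·w_2 = 0.4472·(-2) + 0.8944·(-1) = -1.7889.
u_2 = w_2 + 1.7889·e_1 = (-1.2000, 0.6000).
‖u_2‖ = 1.3416, so e_2 = (-0.8944, 0.4472).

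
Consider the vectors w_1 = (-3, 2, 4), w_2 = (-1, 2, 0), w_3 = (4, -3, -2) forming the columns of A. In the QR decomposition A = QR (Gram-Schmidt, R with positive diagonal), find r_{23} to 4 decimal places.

r_{23} = -2.0469

w_1 = (-3, 2, 4); ‖w_1‖ = 5.3852, so q_1 = (-0.5571, 0.3714, 0.7428).
q_1·w_2 = (-0.5571)·(-1) + 0.3714·2 + 0.7428·0 = 1.2999.
u_2 = w_2 − 1.2999·q_1 = (-0.2759, 1.5172, -0.9655).
‖u_2‖ = 1.8194, so q_2 = (-0.1516, 0.8339, -0.5307).
r_{23} = q_2·w_3 = -2.0469.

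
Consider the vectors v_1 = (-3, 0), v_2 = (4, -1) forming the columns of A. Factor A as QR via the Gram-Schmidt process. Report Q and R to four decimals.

Q = [[-1.0000, 0.0000], [0.0000, -1.0000]], R = [[3.0000, -4.0000], [0.0000, 1.0000]]

q_1 = v_1/‖v_1‖ = (-3, 0)/3.0000 = (-1.0000, 0.0000).
r_{12} = q_1·v_2 = -4.0000.
u_2 = v_2 + 4.0000·q_1 = (0.0000, -1.0000).
‖u_2‖ = 1.0000, so q_2 = (0.0000, -1.0000).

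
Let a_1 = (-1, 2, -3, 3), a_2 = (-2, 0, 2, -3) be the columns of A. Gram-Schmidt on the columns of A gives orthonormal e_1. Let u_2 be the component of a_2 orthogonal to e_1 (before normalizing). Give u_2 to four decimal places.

u_2 = (-2.5652, 1.1304, 0.3043, -1.3043)

a_1 = (-1, 2, -3, 3); ‖a_1‖ = 4.7958, so e_1 = (-0.2085, 0.4170, -0.6255, 0.6255).
e_1·a_2 = (-0.2085)·(-2) + 0.4170·0 + (-0.6255)·2 + 0.6255·(-3) = -2.7107.
u_2 = a_2 + 2.7107·e_1 = (-2.5652, 1.1304, 0.3043, -1.3043).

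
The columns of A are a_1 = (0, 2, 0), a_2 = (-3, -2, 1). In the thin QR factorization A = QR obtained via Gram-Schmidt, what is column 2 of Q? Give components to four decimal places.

q_2 = (-0.9487, 0.0000, 0.3162)

q_1 = a_1/‖a_1‖ = (0, 2, 0)/2.0000 = (0.0000, 1.0000, 0.0000).
r_{12} = q_1·a_2 = -2.0000.
u_2 = a_2 + 2.0000·q_1 = (-3.0000, 0.0000, 1.0000).
‖u_2‖ = 3.1623, so q_2 = (-0.9487, 0.0000, 0.3162).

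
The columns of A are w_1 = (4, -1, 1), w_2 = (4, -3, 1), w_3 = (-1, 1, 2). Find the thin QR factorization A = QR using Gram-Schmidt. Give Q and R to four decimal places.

Q = [[0.9428, -0.2287, -0.2425], [-0.2357, -0.9718, 0.0000], [0.2357, -0.0572, 0.9701]], R = [[4.2426, 4.7140, -0.7071], [0.0000, 1.9437, -0.8575], [0.0000, 0.0000, 2.1828]]

q_1 = w_1/‖w_1‖ = (4, -1, 1)/4.2426 = (0.9428, -0.2357, 0.2357).
r_{12} = q_1·w_2 = 4.7140.
u_2 = w_2 − 4.7140·q_1 = (-0.4444, -1.8889, -0.1111).
‖u_2‖ = 1.9437, so q_2 = (-0.2287, -0.9718, -0.0572).
r_{13} = q_1·w_3 = -0.7071; r_{23} = q_2·w_3 = -0.8575.
u_3 = w_3 + 0.7071·q_1 + 0.8575·q_2 = (-0.5294, 0.0000, 2.1176).
‖u_3‖ = 2.1828, so q_3 = (-0.2425, 0.0000, 0.9701).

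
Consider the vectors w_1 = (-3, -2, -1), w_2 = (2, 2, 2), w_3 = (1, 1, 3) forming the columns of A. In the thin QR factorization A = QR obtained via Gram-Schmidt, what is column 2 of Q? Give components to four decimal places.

w_1 = (-3, -2, -1); ‖w_1‖ = 3.7417, so e_1 = (-0.8018, -0.5345, -0.2673).
e_1·w_2 = (-0.8018)·2 + (-0.5345)·2 + (-0.2673)·2 = -3.2071.
u_2 = w_2 + 3.2071·e_1 = (-0.5714, 0.2857, 1.1429).
‖u_2‖ = 1.3093, so e_2 = (-0.4364, 0.2182, 0.8729).

e_2 = (-0.4364, 0.2182, 0.8729)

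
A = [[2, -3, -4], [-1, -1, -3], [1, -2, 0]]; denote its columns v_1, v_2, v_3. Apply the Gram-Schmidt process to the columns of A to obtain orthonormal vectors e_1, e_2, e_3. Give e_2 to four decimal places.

e_1 = v_1/‖v_1‖ = (2, -1, 1)/2.4495 = (0.8165, -0.4082, 0.4082).
r_{12} = e_1·v_2 = -2.8577.
u_2 = v_2 + 2.8577·e_1 = (-0.6667, -2.1667, -0.8333).
‖u_2‖ = 2.4152, so e_2 = (-0.2760, -0.8971, -0.3450).

e_2 = (-0.2760, -0.8971, -0.3450)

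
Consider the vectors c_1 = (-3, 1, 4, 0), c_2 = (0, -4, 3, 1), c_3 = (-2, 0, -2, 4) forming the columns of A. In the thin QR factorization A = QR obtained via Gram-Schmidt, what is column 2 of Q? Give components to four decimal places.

q_2 = (0.1903, -0.8879, 0.3647, 0.2061)

c_1 = (-3, 1, 4, 0); ‖c_1‖ = 5.0990, so q_1 = (-0.5883, 0.1961, 0.7845, 0.0000).
q_1·c_2 = (-0.5883)·0 + 0.1961·(-4) + 0.7845·3 + 0.0000·1 = 1.5689.
u_2 = c_2 − 1.5689·q_1 = (0.9231, -4.3077, 1.7692, 1.0000).
‖u_2‖ = 4.8516, so q_2 = (0.1903, -0.8879, 0.3647, 0.2061).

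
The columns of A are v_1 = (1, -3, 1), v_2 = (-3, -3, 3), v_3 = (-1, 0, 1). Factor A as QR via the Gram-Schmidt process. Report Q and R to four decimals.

e_1 = v_1/‖v_1‖ = (1, -3, 1)/3.3166 = (0.3015, -0.9045, 0.3015).
r_{12} = e_1·v_2 = 2.7136.
u_2 = v_2 − 2.7136·e_1 = (-3.8182, -0.5455, 2.1818).
‖u_2‖ = 4.4313, so e_2 = (-0.8616, -0.1231, 0.4924).
r_{13} = e_1·v_3 = 0.0000; r_{23} = e_2·v_3 = 1.3540.
u_3 = v_3 + 0.0000·e_1 − 1.3540·e_2 = (0.1667, 0.1667, 0.3333).
‖u_3‖ = 0.4082, so e_3 = (0.4082, 0.4082, 0.8165).

Q = [[0.3015, -0.8616, 0.4082], [-0.9045, -0.1231, 0.4082], [0.3015, 0.4924, 0.8165]], R = [[3.3166, 2.7136, 0.0000], [0.0000, 4.4313, 1.3540], [0.0000, 0.0000, 0.4082]]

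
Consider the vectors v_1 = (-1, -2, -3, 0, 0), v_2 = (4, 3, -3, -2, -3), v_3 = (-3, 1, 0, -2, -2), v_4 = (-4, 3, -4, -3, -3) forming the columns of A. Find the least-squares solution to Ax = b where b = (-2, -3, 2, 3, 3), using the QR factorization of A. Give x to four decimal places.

x = (0.0937, -0.8123, -0.5193, 0.0395)

q_1 = v_1/‖v_1‖ = (-1, -2, -3, 0, 0)/3.7417 = (-0.2673, -0.5345, -0.8018, 0.0000, 0.0000).
r_{12} = q_1·v_2 = -0.2673.
u_2 = v_2 + 0.2673·q_1 = (3.9286, 2.8571, -3.2143, -2.0000, -3.0000).
‖u_2‖ = 6.8504, so q_2 = (0.5735, 0.4171, -0.4692, -0.2920, -0.4379).
r_{13} = q_1·v_3 = 0.2673; r_{23} = q_2·v_3 = 0.1564.
u_3 = v_3 − 0.2673·q_1 − 0.1564·q_2 = (-3.0183, 1.0776, 0.2877, -1.9543, -1.9315).
‖u_3‖ = 4.2313, so q_3 = (-0.7133, 0.2547, 0.0680, -0.4619, -0.4565).
r_{14} = q_1·v_4 = 2.6726; r_{24} = q_2·v_4 = 3.0238; r_{34} = q_3·v_4 = 6.1004.
u_4 = v_4 − 2.6726·q_1 − 3.0238·q_2 − 6.1004·q_3 = (-0.6683, 1.6138, -0.8531, 0.7004, 1.1089).
‖u_4‖ = 2.3450, so q_4 = (-0.2850, 0.6882, -0.3638, 0.2987, 0.4729).
Qᵀb = (0.5345, -5.5262, -1.9565, 0.0925).
Back-substitute: x_4 = 0.0925/2.3450 = 0.0395.
x_3 = (-1.9565 − 6.1004·0.0395)/4.2313 = -0.5193.
x_2 = (-5.5262 − 0.1564·(-0.5193) − 3.0238·0.0395)/6.8504 = -0.8123.
x_1 = (0.5345 + 0.2673·(-0.8123) − 0.2673·(-0.5193) − 2.6726·0.0395)/3.7417 = 0.0937.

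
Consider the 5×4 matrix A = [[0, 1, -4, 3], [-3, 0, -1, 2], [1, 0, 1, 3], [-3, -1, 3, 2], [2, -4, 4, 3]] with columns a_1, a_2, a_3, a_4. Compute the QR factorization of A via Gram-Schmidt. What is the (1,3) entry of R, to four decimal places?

r_{13} = 0.6255

e_1 = a_1/‖a_1‖ = (0, -3, 1, -3, 2)/4.7958 = (0.0000, -0.6255, 0.2085, -0.6255, 0.4170).
r_{13} = e_1·a_3 = 0.6255.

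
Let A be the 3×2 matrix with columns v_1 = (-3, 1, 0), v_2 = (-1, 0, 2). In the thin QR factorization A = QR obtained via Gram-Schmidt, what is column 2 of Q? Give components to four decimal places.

q_2 = (-0.0494, -0.1482, 0.9877)

q_1 = v_1/‖v_1‖ = (-3, 1, 0)/3.1623 = (-0.9487, 0.3162, 0.0000).
r_{12} = q_1·v_2 = 0.9487.
u_2 = v_2 − 0.9487·q_1 = (-0.1000, -0.3000, 2.0000).
‖u_2‖ = 2.0248, so q_2 = (-0.0494, -0.1482, 0.9877).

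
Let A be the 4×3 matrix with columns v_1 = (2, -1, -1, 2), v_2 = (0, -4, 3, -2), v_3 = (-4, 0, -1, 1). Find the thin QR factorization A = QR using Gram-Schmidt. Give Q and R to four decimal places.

e_1 = v_1/‖v_1‖ = (2, -1, -1, 2)/3.1623 = (0.6325, -0.3162, -0.3162, 0.6325).
r_{12} = e_1·v_2 = -0.9487.
u_2 = v_2 + 0.9487·e_1 = (0.6000, -4.3000, 2.7000, -1.4000).
‖u_2‖ = 5.3009, so e_2 = (0.1132, -0.8112, 0.5093, -0.2641).
r_{13} = e_1·v_3 = -1.5811; r_{23} = e_2·v_3 = -1.2262.
u_3 = v_3 + 1.5811·e_1 + 1.2262·e_2 = (-2.8612, -1.4947, -0.8754, 1.6762).
‖u_3‖ = 3.7412, so e_3 = (-0.7648, -0.3995, -0.2340, 0.4480).

Q = [[0.6325, 0.1132, -0.7648], [-0.3162, -0.8112, -0.3995], [-0.3162, 0.5093, -0.2340], [0.6325, -0.2641, 0.4480]], R = [[3.1623, -0.9487, -1.5811], [0.0000, 5.3009, -1.2262], [0.0000, 0.0000, 3.7412]]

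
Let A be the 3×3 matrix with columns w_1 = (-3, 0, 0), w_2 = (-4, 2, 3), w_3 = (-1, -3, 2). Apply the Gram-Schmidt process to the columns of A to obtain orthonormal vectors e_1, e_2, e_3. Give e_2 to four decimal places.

e_1 = w_1/‖w_1‖ = (-3, 0, 0)/3.0000 = (-1.0000, 0.0000, 0.0000).
r_{12} = e_1·w_2 = 4.0000.
u_2 = w_2 − 4.0000·e_1 = (0.0000, 2.0000, 3.0000).
‖u_2‖ = 3.6056, so e_2 = (0.0000, 0.5547, 0.8321).

e_2 = (0.0000, 0.5547, 0.8321)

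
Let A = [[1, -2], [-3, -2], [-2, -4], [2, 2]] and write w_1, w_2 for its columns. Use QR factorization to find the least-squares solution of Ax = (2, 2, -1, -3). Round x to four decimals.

w_1 = (1, -3, -2, 2); ‖w_1‖ = 4.2426, so e_1 = (0.2357, -0.7071, -0.4714, 0.4714).
e_1·w_2 = 0.2357·(-2) + (-0.7071)·(-2) + (-0.4714)·(-4) + 0.4714·2 = 3.7712.
u_2 = w_2 − 3.7712·e_1 = (-2.8889, 0.6667, -2.2222, 0.2222).
‖u_2‖ = 3.7118, so e_2 = (-0.7783, 0.1796, -0.5987, 0.0599).
Qᵀb = (-1.8856, -0.7783).
Back-substitute: x_2 = -0.7783/3.7118 = -0.2097.
x_1 = (-1.8856 − 3.7712·(-0.2097))/4.2426 = -0.2581.

x = (-0.2581, -0.2097)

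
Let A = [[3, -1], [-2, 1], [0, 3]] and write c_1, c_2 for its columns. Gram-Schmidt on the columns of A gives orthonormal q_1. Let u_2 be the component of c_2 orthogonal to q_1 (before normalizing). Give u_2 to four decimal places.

u_2 = (0.1538, 0.2308, 3.0000)

c_1 = (3, -2, 0); ‖c_1‖ = 3.6056, so q_1 = (0.8321, -0.5547, 0.0000).
q_1·c_2 = 0.8321·(-1) + (-0.5547)·1 + 0.0000·3 = -1.3868.
u_2 = c_2 + 1.3868·q_1 = (0.1538, 0.2308, 3.0000).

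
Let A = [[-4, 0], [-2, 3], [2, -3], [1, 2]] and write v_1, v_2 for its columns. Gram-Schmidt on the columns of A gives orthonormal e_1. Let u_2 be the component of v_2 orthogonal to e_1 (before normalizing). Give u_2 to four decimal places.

v_1 = (-4, -2, 2, 1); ‖v_1‖ = 5.0000, so e_1 = (-0.8000, -0.4000, 0.4000, 0.2000).
e_1·v_2 = (-0.8000)·0 + (-0.4000)·3 + 0.4000·(-3) + 0.2000·2 = -2.0000.
u_2 = v_2 + 2.0000·e_1 = (-1.6000, 2.2000, -2.2000, 2.4000).

u_2 = (-1.6000, 2.2000, -2.2000, 2.4000)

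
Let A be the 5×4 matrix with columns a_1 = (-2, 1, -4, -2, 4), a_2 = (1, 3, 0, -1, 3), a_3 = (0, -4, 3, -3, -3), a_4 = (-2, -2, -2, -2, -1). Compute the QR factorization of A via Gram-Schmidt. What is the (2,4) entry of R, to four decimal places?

a_1 = (-2, 1, -4, -2, 4); ‖a_1‖ = 6.4031, so q_1 = (-0.3123, 0.1562, -0.6247, -0.3123, 0.6247).
q_1·a_2 = (-0.3123)·1 + 0.1562·3 + (-0.6247)·0 + (-0.3123)·(-1) + 0.6247·3 = 2.3426.
u_2 = a_2 − 2.3426·q_1 = (1.7317, 2.6341, 1.4634, -0.2683, 1.5366).
‖u_2‖ = 3.8095, so q_2 = (0.4546, 0.6915, 0.3842, -0.0704, 0.4034).
r_{24} = q_2·a_4 = -3.3229.

r_{24} = -3.3229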